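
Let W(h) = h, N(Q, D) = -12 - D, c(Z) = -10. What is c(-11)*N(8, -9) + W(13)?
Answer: 43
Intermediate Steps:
c(-11)*N(8, -9) + W(13) = -10*(-12 - 1*(-9)) + 13 = -10*(-12 + 9) + 13 = -10*(-3) + 13 = 30 + 13 = 43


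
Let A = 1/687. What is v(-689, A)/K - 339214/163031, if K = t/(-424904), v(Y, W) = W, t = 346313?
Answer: -7343096388878/3526168316451 ≈ -2.0825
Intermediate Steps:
A = 1/687 ≈ 0.0014556
K = -346313/424904 (K = 346313/(-424904) = 346313*(-1/424904) = -346313/424904 ≈ -0.81504)
v(-689, A)/K - 339214/163031 = 1/(687*(-346313/424904)) - 339214/163031 = (1/687)*(-424904/346313) - 339214*1/163031 = -424904/237917031 - 339214/163031 = -7343096388878/3526168316451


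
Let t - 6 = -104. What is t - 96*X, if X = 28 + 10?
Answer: -3746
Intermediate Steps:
X = 38
t = -98 (t = 6 - 104 = -98)
t - 96*X = -98 - 96*38 = -98 - 3648 = -3746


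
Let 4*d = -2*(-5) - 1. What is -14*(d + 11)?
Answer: -371/2 ≈ -185.50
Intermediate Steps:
d = 9/4 (d = (-2*(-5) - 1)/4 = (10 - 1)/4 = (¼)*9 = 9/4 ≈ 2.2500)
-14*(d + 11) = -14*(9/4 + 11) = -14*53/4 = -371/2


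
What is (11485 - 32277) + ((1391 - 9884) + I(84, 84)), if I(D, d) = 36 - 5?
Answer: -29254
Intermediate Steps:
I(D, d) = 31
(11485 - 32277) + ((1391 - 9884) + I(84, 84)) = (11485 - 32277) + ((1391 - 9884) + 31) = -20792 + (-8493 + 31) = -20792 - 8462 = -29254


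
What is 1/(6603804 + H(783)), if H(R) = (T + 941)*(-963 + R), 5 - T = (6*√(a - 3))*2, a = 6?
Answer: 178709/1149728251716 - 5*√3/95810687643 ≈ 1.5535e-7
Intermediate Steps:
T = 5 - 12*√3 (T = 5 - 6*√(6 - 3)*2 = 5 - 6*√3*2 = 5 - 12*√3 ≈ -15.785)
H(R) = (-963 + R)*(946 - 12*√3) (H(R) = ((5 - 12*√3) + 941)*(-963 + R) = (946 - 12*√3)*(-963 + R) = (-963 + R)*(946 - 12*√3))
1/(6603804 + H(783)) = 1/(6603804 + (-910998 + 946*783 + 11556*√3 - 12*783*√3)) = 1/(6603804 + (-910998 + 740718 + 11556*√3 - 9396*√3)) = 1/(6603804 + (-170280 + 2160*√3)) = 1/(6433524 + 2160*√3)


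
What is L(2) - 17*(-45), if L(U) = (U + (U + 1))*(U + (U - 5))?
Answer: 760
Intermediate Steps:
L(U) = (1 + 2*U)*(-5 + 2*U) (L(U) = (U + (1 + U))*(U + (-5 + U)) = (1 + 2*U)*(-5 + 2*U))
L(2) - 17*(-45) = (-5 - 8*2 + 4*2**2) - 17*(-45) = (-5 - 16 + 4*4) + 765 = (-5 - 16 + 16) + 765 = -5 + 765 = 760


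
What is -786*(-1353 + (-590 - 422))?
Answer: 1858890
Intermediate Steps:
-786*(-1353 + (-590 - 422)) = -786*(-1353 - 1012) = -786*(-2365) = 1858890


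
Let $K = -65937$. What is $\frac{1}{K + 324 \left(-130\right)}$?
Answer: $- \frac{1}{108057} \approx -9.2544 \cdot 10^{-6}$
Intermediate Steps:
$\frac{1}{K + 324 \left(-130\right)} = \frac{1}{-65937 + 324 \left(-130\right)} = \frac{1}{-65937 - 42120} = \frac{1}{-108057} = - \frac{1}{108057}$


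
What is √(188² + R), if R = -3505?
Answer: √31839 ≈ 178.43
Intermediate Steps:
√(188² + R) = √(188² - 3505) = √(35344 - 3505) = √31839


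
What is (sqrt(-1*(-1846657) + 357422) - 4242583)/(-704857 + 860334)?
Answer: -4242583/155477 + sqrt(2204079)/155477 ≈ -27.278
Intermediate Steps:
(sqrt(-1*(-1846657) + 357422) - 4242583)/(-704857 + 860334) = (sqrt(1846657 + 357422) - 4242583)/155477 = (sqrt(2204079) - 4242583)*(1/155477) = (-4242583 + sqrt(2204079))*(1/155477) = -4242583/155477 + sqrt(2204079)/155477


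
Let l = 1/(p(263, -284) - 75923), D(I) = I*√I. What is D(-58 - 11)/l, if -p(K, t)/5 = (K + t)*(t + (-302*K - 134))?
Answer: 583708467*I*√69 ≈ 4.8486e+9*I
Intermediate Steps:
p(K, t) = -5*(K + t)*(-134 + t - 302*K) (p(K, t) = -5*(K + t)*(t + (-302*K - 134)) = -5*(K + t)*(t + (-134 - 302*K)) = -5*(K + t)*(-134 + t - 302*K))
D(I) = I^(3/2)
l = -1/8459543 (l = 1/((-5*(-284)² + 670*263 + 670*(-284) + 1510*263² + 1505*263*(-284)) - 75923) = 1/((-5*80656 + 176210 - 190280 + 1510*69169 - 112411460) - 75923) = 1/((-403280 + 176210 - 190280 + 104445190 - 112411460) - 75923) = 1/(-8383620 - 75923) = 1/(-8459543) = -1/8459543 ≈ -1.1821e-7)
D(-58 - 11)/l = (-58 - 11)^(3/2)/(-1/8459543) = (-69)^(3/2)*(-8459543) = -69*I*√69*(-8459543) = 583708467*I*√69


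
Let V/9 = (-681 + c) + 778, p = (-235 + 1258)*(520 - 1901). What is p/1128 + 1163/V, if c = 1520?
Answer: -6852876025/5471928 ≈ -1252.4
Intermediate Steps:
p = -1412763 (p = 1023*(-1381) = -1412763)
V = 14553 (V = 9*((-681 + 1520) + 778) = 9*(839 + 778) = 9*1617 = 14553)
p/1128 + 1163/V = -1412763/1128 + 1163/14553 = -1412763*1/1128 + 1163*(1/14553) = -470921/376 + 1163/14553 = -6852876025/5471928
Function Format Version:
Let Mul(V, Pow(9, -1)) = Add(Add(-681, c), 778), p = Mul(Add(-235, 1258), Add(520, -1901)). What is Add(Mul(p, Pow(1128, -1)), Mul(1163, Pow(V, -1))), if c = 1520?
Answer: Rational(-6852876025, 5471928) ≈ -1252.4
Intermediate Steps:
p = -1412763 (p = Mul(1023, -1381) = -1412763)
V = 14553 (V = Mul(9, Add(Add(-681, 1520), 778)) = Mul(9, Add(839, 778)) = Mul(9, 1617) = 14553)
Add(Mul(p, Pow(1128, -1)), Mul(1163, Pow(V, -1))) = Add(Mul(-1412763, Pow(1128, -1)), Mul(1163, Pow(14553, -1))) = Add(Mul(-1412763, Rational(1, 1128)), Mul(1163, Rational(1, 14553))) = Add(Rational(-470921, 376), Rational(1163, 14553)) = Rational(-6852876025, 5471928)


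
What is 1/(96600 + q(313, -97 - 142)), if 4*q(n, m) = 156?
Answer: 1/96639 ≈ 1.0348e-5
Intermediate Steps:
q(n, m) = 39 (q(n, m) = (¼)*156 = 39)
1/(96600 + q(313, -97 - 142)) = 1/(96600 + 39) = 1/96639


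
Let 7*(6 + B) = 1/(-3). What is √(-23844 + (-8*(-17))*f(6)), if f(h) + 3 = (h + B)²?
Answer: 26*I*√15821/21 ≈ 155.73*I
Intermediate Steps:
B = -127/21 (B = -6 + (⅐)/(-3) = -6 + (⅐)*(-⅓) = -6 - 1/21 = -127/21 ≈ -6.0476)
f(h) = -3 + (-127/21 + h)² (f(h) = -3 + (h - 127/21)² = -3 + (-127/21 + h)²)
√(-23844 + (-8*(-17))*f(6)) = √(-23844 + (-8*(-17))*(-3 + (-127 + 21*6)²/441)) = √(-23844 + 136*(-3 + (-127 + 126)²/441)) = √(-23844 + 136*(-3 + (1/441)*(-1)²)) = √(-23844 + 136*(-3 + (1/441)*1)) = √(-23844 + 136*(-3 + 1/441)) = √(-23844 + 136*(-1322/441)) = √(-23844 - 179792/441) = √(-10694996/441) = 26*I*√15821/21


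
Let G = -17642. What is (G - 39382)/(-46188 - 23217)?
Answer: 19008/23135 ≈ 0.82161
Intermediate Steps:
(G - 39382)/(-46188 - 23217) = (-17642 - 39382)/(-46188 - 23217) = -57024/(-69405) = -57024*(-1/69405) = 19008/23135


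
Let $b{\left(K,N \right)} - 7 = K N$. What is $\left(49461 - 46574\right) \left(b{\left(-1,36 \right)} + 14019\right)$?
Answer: $40389130$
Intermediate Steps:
$b{\left(K,N \right)} = 7 + K N$
$\left(49461 - 46574\right) \left(b{\left(-1,36 \right)} + 14019\right) = \left(49461 - 46574\right) \left(\left(7 - 36\right) + 14019\right) = 2887 \left(\left(7 - 36\right) + 14019\right) = 2887 \left(-29 + 14019\right) = 2887 \cdot 13990 = 40389130$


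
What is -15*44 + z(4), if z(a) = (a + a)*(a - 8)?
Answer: -692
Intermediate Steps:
z(a) = 2*a*(-8 + a) (z(a) = (2*a)*(-8 + a) = 2*a*(-8 + a))
-15*44 + z(4) = -15*44 + 2*4*(-8 + 4) = -660 + 2*4*(-4) = -660 - 32 = -692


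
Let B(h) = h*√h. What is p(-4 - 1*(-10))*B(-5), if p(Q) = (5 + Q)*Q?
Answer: -330*I*√5 ≈ -737.9*I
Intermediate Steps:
p(Q) = Q*(5 + Q)
B(h) = h^(3/2)
p(-4 - 1*(-10))*B(-5) = ((-4 - 1*(-10))*(5 + (-4 - 1*(-10))))*(-5)^(3/2) = ((-4 + 10)*(5 + (-4 + 10)))*(-5*I*√5) = (6*(5 + 6))*(-5*I*√5) = (6*11)*(-5*I*√5) = 66*(-5*I*√5) = -330*I*√5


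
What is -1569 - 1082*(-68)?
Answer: 72007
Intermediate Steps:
-1569 - 1082*(-68) = -1569 + 73576 = 72007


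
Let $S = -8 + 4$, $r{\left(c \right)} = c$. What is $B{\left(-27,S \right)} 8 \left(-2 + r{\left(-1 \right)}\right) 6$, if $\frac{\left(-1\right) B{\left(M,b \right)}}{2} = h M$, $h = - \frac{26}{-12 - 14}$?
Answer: $-7776$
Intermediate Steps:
$S = -4$
$h = 1$ ($h = - \frac{26}{-26} = \left(-26\right) \left(- \frac{1}{26}\right) = 1$)
$B{\left(M,b \right)} = - 2 M$ ($B{\left(M,b \right)} = - 2 \cdot 1 M = - 2 M$)
$B{\left(-27,S \right)} 8 \left(-2 + r{\left(-1 \right)}\right) 6 = \left(-2\right) \left(-27\right) 8 \left(-2 - 1\right) 6 = 54 \cdot 8 \left(-3\right) 6 = 54 \left(\left(-24\right) 6\right) = 54 \left(-144\right) = -7776$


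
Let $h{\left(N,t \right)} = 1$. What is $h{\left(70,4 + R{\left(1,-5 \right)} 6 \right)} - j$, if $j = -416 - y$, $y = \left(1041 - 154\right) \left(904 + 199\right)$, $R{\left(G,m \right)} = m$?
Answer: $978778$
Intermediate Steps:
$y = 978361$ ($y = 887 \cdot 1103 = 978361$)
$j = -978777$ ($j = -416 - 978361 = -978777$)
$h{\left(70,4 + R{\left(1,-5 \right)} 6 \right)} - j = 1 - -978777 = 1 + 978777 = 978778$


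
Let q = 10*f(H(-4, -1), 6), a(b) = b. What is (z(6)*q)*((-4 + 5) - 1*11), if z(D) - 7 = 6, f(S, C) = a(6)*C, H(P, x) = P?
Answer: -46800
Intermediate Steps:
f(S, C) = 6*C
z(D) = 13 (z(D) = 7 + 6 = 13)
q = 360 (q = 10*(6*6) = 10*36 = 360)
(z(6)*q)*((-4 + 5) - 1*11) = (13*360)*((-4 + 5) - 1*11) = 4680*(1 - 11) = 4680*(-10) = -46800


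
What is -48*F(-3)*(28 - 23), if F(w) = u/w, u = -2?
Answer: -160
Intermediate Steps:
F(w) = -2/w
-48*F(-3)*(28 - 23) = -48*(-2/(-3))*(28 - 23) = -48*(-2*(-⅓))*5 = -32*5 = -48*10/3 = -160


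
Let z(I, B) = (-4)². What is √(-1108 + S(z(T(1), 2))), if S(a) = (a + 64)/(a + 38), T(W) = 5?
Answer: 2*I*√22407/9 ≈ 33.264*I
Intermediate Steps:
z(I, B) = 16
S(a) = (64 + a)/(38 + a)
√(-1108 + S(z(T(1), 2))) = √(-1108 + (64 + 16)/(38 + 16)) = √(-1108 + 80/54) = √(-1108 + (1/54)*80) = √(-1108 + 40/27) = √(-29876/27) = 2*I*√22407/9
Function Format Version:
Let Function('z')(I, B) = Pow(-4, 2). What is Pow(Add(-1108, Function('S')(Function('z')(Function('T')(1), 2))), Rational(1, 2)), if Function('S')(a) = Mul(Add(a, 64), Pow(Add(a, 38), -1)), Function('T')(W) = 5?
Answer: Mul(Rational(2, 9), I, Pow(22407, Rational(1, 2))) ≈ Mul(33.264, I)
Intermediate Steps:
Function('z')(I, B) = 16
Function('S')(a) = Mul(Pow(Add(38, a), -1), Add(64, a)) (Function('S')(a) = Mul(Add(64, a), Pow(Add(38, a), -1)) = Mul(Pow(Add(38, a), -1), Add(64, a)))
Pow(Add(-1108, Function('S')(Function('z')(Function('T')(1), 2))), Rational(1, 2)) = Pow(Add(-1108, Mul(Pow(Add(38, 16), -1), Add(64, 16))), Rational(1, 2)) = Pow(Add(-1108, Mul(Pow(54, -1), 80)), Rational(1, 2)) = Pow(Add(-1108, Mul(Rational(1, 54), 80)), Rational(1, 2)) = Pow(Add(-1108, Rational(40, 27)), Rational(1, 2)) = Pow(Rational(-29876, 27), Rational(1, 2)) = Mul(Rational(2, 9), I, Pow(22407, Rational(1, 2)))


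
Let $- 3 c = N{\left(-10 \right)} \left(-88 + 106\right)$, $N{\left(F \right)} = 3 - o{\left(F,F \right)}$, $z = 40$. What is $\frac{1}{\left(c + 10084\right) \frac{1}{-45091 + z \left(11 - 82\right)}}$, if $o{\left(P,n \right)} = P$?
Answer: $- \frac{47931}{10006} \approx -4.7902$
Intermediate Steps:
$N{\left(F \right)} = 3 - F$
$c = -78$ ($c = - \frac{\left(3 - -10\right) \left(-88 + 106\right)}{3} = - \frac{\left(3 + 10\right) 18}{3} = - \frac{13 \cdot 18}{3} = \left(- \frac{1}{3}\right) 234 = -78$)
$\frac{1}{\left(c + 10084\right) \frac{1}{-45091 + z \left(11 - 82\right)}} = \frac{1}{\left(-78 + 10084\right) \frac{1}{-45091 + 40 \left(11 - 82\right)}} = \frac{1}{10006 \frac{1}{-45091 + 40 \left(-71\right)}} = \frac{1}{10006 \frac{1}{-45091 - 2840}} = \frac{1}{10006 \frac{1}{-47931}} = \frac{1}{10006 \left(- \frac{1}{47931}\right)} = \frac{1}{- \frac{10006}{47931}} = - \frac{47931}{10006}$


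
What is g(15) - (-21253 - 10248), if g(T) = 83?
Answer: 31584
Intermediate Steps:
g(15) - (-21253 - 10248) = 83 - (-21253 - 10248) = 83 - 1*(-31501) = 83 + 31501 = 31584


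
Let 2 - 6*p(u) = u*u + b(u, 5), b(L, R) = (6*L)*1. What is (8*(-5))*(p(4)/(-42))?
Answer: -380/63 ≈ -6.0317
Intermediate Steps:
b(L, R) = 6*L
p(u) = ⅓ - u - u²/6 (p(u) = ⅓ - (u*u + 6*u)/6 = ⅓ - (u² + 6*u)/6 = ⅓ + (-u - u²/6) = ⅓ - u - u²/6)
(8*(-5))*(p(4)/(-42)) = (8*(-5))*((⅓ - 1*4 - ⅙*4²)/(-42)) = -40*(⅓ - 4 - ⅙*16)*(-1)/42 = -40*(⅓ - 4 - 8/3)*(-1)/42 = -(-760)*(-1)/(3*42) = -40*19/126 = -380/63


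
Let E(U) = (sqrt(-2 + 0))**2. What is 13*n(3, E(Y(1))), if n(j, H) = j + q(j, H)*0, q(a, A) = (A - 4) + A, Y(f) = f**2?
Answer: 39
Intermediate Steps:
q(a, A) = -4 + 2*A (q(a, A) = (-4 + A) + A = -4 + 2*A)
E(U) = -2 (E(U) = (sqrt(-2))**2 = (I*sqrt(2))**2 = -2)
n(j, H) = j (n(j, H) = j + (-4 + 2*H)*0 = j + 0 = j)
13*n(3, E(Y(1))) = 13*3 = 39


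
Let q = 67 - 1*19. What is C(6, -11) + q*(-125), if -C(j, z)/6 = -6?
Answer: -5964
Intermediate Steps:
q = 48 (q = 67 - 19 = 48)
C(j, z) = 36 (C(j, z) = -6*(-6) = 36)
C(6, -11) + q*(-125) = 36 + 48*(-125) = 36 - 6000 = -5964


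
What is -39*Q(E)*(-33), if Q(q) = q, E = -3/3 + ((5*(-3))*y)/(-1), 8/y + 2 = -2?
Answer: -39897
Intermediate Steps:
y = -2 (y = 8/(-2 - 2) = 8/(-4) = 8*(-¼) = -2)
E = -31 (E = -3/3 + ((5*(-3))*(-2))/(-1) = -3*⅓ - 15*(-2)*(-1) = -1 + 30*(-1) = -1 - 30 = -31)
-39*Q(E)*(-33) = -39*(-31)*(-33) = 1209*(-33) = -39897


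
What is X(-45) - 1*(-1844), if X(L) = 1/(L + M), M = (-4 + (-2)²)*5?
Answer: 82979/45 ≈ 1844.0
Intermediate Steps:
M = 0 (M = (-4 + 4)*5 = 0*5 = 0)
X(L) = 1/L (X(L) = 1/(L + 0) = 1/L)
X(-45) - 1*(-1844) = 1/(-45) - 1*(-1844) = -1/45 + 1844 = 82979/45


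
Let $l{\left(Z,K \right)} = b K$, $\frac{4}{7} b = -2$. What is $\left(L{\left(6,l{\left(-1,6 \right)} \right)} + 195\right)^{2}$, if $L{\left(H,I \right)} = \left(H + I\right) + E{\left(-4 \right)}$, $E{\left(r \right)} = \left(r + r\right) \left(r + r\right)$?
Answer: $59536$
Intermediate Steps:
$b = - \frac{7}{2}$ ($b = \frac{7}{4} \left(-2\right) = - \frac{7}{2} \approx -3.5$)
$l{\left(Z,K \right)} = - \frac{7 K}{2}$
$E{\left(r \right)} = 4 r^{2}$ ($E{\left(r \right)} = 2 r 2 r = 4 r^{2}$)
$L{\left(H,I \right)} = 64 + H + I$ ($L{\left(H,I \right)} = \left(H + I\right) + 4 \left(-4\right)^{2} = \left(H + I\right) + 4 \cdot 16 = \left(H + I\right) + 64 = 64 + H + I$)
$\left(L{\left(6,l{\left(-1,6 \right)} \right)} + 195\right)^{2} = \left(\left(64 + 6 - 21\right) + 195\right)^{2} = \left(49 + 195\right)^{2} = 244^{2} = 59536$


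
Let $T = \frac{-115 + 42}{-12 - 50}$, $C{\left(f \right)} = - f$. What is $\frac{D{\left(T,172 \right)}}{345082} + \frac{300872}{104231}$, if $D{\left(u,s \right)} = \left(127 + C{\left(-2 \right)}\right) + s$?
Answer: $\frac{103856885035}{35968241942} \approx 2.8875$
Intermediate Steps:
$T = \frac{73}{62}$ ($T = - \frac{73}{-62} = \left(-73\right) \left(- \frac{1}{62}\right) = \frac{73}{62} \approx 1.1774$)
$D{\left(u,s \right)} = 129 + s$ ($D{\left(u,s \right)} = \left(127 - -2\right) + s = \left(127 + 2\right) + s = 129 + s$)
$\frac{D{\left(T,172 \right)}}{345082} + \frac{300872}{104231} = \frac{129 + 172}{345082} + \frac{300872}{104231} = 301 \cdot \frac{1}{345082} + 300872 \cdot \frac{1}{104231} = \frac{301}{345082} + \frac{300872}{104231} = \frac{103856885035}{35968241942}$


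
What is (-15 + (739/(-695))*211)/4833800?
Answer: -83177/1679745500 ≈ -4.9518e-5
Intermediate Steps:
(-15 + (739/(-695))*211)/4833800 = (-15 + (739*(-1/695))*211)*(1/4833800) = (-15 - 739/695*211)*(1/4833800) = (-15 - 155929/695)*(1/4833800) = -166354/695*1/4833800 = -83177/1679745500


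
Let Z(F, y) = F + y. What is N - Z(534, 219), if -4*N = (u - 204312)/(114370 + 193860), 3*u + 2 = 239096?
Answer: -464132073/616460 ≈ -752.90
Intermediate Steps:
u = 79698 (u = -⅔ + (⅓)*239096 = -⅔ + 239096/3 = 79698)
N = 62307/616460 (N = -(79698 - 204312)/(4*(114370 + 193860)) = -(-62307)/(2*308230) = -¼*(-62307/154115) = 62307/616460 ≈ 0.10107)
N - Z(534, 219) = 62307/616460 - (534 + 219) = 62307/616460 - 1*753 = 62307/616460 - 753 = -464132073/616460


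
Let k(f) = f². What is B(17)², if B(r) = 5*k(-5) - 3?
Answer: 14884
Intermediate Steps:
B(r) = 122 (B(r) = 5*(-5)² - 3 = 5*25 - 3 = 125 - 3 = 122)
B(17)² = 122² = 14884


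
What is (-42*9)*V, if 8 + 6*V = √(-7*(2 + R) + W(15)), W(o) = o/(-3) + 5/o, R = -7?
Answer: 504 - 21*√273 ≈ 157.02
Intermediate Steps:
W(o) = 5/o - o/3 (W(o) = o*(-⅓) + 5/o = -o/3 + 5/o = 5/o - o/3)
V = -4/3 + √273/18 (V = -4/3 + √(-7*(2 - 7) + (5/15 - ⅓*15))/6 = -4/3 + √(-7*(-5) + (5*(1/15) - 5))/6 = -4/3 + √(35 + (⅓ - 5))/6 = -4/3 + √(35 - 14/3)/6 = -4/3 + √(91/3)/6 = -4/3 + (√273/3)/6 = -4/3 + √273/18 ≈ -0.41540)
(-42*9)*V = (-42*9)*(-4/3 + √273/18) = -378*(-4/3 + √273/18) = 504 - 21*√273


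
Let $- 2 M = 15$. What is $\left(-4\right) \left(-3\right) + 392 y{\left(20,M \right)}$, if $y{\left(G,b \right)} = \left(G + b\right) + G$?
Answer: $12752$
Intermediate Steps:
$M = - \frac{15}{2}$ ($M = \left(- \frac{1}{2}\right) 15 = - \frac{15}{2} \approx -7.5$)
$y{\left(G,b \right)} = b + 2 G$
$\left(-4\right) \left(-3\right) + 392 y{\left(20,M \right)} = \left(-4\right) \left(-3\right) + 392 \left(- \frac{15}{2} + 2 \cdot 20\right) = 12 + 392 \left(- \frac{15}{2} + 40\right) = 12 + 392 \cdot \frac{65}{2} = 12 + 12740 = 12752$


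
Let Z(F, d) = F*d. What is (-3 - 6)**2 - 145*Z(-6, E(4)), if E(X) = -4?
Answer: -3399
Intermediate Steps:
(-3 - 6)**2 - 145*Z(-6, E(4)) = (-3 - 6)**2 - (-870)*(-4) = (-9)**2 - 145*24 = 81 - 3480 = -3399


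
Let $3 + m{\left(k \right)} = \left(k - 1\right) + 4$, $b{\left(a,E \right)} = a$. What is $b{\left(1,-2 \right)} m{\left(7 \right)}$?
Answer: $7$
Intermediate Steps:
$m{\left(k \right)} = k$ ($m{\left(k \right)} = -3 + \left(\left(k - 1\right) + 4\right) = -3 + \left(\left(-1 + k\right) + 4\right) = -3 + \left(3 + k\right) = k$)
$b{\left(1,-2 \right)} m{\left(7 \right)} = 1 \cdot 7 = 7$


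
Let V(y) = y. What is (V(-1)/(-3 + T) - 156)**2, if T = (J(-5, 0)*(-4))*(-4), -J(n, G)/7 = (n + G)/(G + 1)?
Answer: 7550393449/310249 ≈ 24337.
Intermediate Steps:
J(n, G) = -7*(G + n)/(1 + G) (J(n, G) = -7*(n + G)/(G + 1) = -7*(G + n)/(1 + G))
T = 560 (T = ((7*(-1*0 - 1*(-5))/(1 + 0))*(-4))*(-4) = ((7*(0 + 5)/1)*(-4))*(-4) = ((7*1*5)*(-4))*(-4) = (35*(-4))*(-4) = -140*(-4) = 560)
(V(-1)/(-3 + T) - 156)**2 = (-1/(-3 + 560) - 156)**2 = (-1/557 - 156)**2 = (-86893/557)**2 = 7550393449/310249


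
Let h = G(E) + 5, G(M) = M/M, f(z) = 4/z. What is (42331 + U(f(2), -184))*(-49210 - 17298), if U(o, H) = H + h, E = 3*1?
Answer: -2803511724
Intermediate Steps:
E = 3
G(M) = 1
h = 6 (h = 1 + 5 = 6)
U(o, H) = 6 + H (U(o, H) = H + 6 = 6 + H)
(42331 + U(f(2), -184))*(-49210 - 17298) = (42331 + (6 - 184))*(-49210 - 17298) = (42331 - 178)*(-66508) = 42153*(-66508) = -2803511724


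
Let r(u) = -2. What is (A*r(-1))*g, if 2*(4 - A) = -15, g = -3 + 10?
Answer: -161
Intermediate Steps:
g = 7
A = 23/2 (A = 4 - ½*(-15) = 4 + 15/2 = 23/2 ≈ 11.500)
(A*r(-1))*g = ((23/2)*(-2))*7 = -23*7 = -161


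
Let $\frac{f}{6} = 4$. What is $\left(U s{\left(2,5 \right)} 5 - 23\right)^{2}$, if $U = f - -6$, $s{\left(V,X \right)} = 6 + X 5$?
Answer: $21409129$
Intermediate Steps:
$f = 24$ ($f = 6 \cdot 4 = 24$)
$s{\left(V,X \right)} = 6 + 5 X$
$U = 30$ ($U = 24 - -6 = 24 + 6 = 30$)
$\left(U s{\left(2,5 \right)} 5 - 23\right)^{2} = \left(30 \left(6 + 5 \cdot 5\right) 5 - 23\right)^{2} = \left(30 \left(6 + 25\right) 5 - 23\right)^{2} = \left(30 \cdot 31 \cdot 5 - 23\right)^{2} = \left(930 \cdot 5 - 23\right)^{2} = \left(4650 - 23\right)^{2} = 4627^{2} = 21409129$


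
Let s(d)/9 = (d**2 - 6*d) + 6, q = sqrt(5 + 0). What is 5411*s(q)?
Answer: 535689 - 292194*sqrt(5) ≈ -1.1768e+5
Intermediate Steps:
q = sqrt(5) ≈ 2.2361
s(d) = 54 - 54*d + 9*d**2 (s(d) = 9*((d**2 - 6*d) + 6) = 9*(6 + d**2 - 6*d) = 54 - 54*d + 9*d**2)
5411*s(q) = 5411*(54 - 54*sqrt(5) + 9*(sqrt(5))**2) = 5411*(54 - 54*sqrt(5) + 9*5) = 5411*(54 - 54*sqrt(5) + 45) = 5411*(99 - 54*sqrt(5)) = 535689 - 292194*sqrt(5)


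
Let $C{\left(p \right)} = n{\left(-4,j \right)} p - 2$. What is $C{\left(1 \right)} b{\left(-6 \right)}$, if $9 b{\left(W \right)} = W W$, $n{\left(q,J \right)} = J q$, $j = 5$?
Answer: $-88$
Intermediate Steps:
$b{\left(W \right)} = \frac{W^{2}}{9}$ ($b{\left(W \right)} = \frac{W W}{9} = \frac{W^{2}}{9}$)
$C{\left(p \right)} = -2 - 20 p$ ($C{\left(p \right)} = 5 \left(-4\right) p - 2 = - 20 p - 2 = -2 - 20 p$)
$C{\left(1 \right)} b{\left(-6 \right)} = \left(-2 - 20\right) \frac{\left(-6\right)^{2}}{9} = \left(-2 - 20\right) \frac{1}{9} \cdot 36 = \left(-22\right) 4 = -88$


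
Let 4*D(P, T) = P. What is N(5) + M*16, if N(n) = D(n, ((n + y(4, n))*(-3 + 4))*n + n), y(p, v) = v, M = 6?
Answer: 389/4 ≈ 97.250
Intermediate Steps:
D(P, T) = P/4
N(n) = n/4
N(5) + M*16 = (¼)*5 + 6*16 = 5/4 + 96 = 389/4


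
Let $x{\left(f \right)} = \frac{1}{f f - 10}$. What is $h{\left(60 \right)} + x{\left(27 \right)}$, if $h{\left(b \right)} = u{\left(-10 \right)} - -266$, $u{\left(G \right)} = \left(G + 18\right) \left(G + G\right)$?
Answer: $\frac{76215}{719} \approx 106.0$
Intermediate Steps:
$u{\left(G \right)} = 2 G \left(18 + G\right)$ ($u{\left(G \right)} = \left(18 + G\right) 2 G = 2 G \left(18 + G\right)$)
$x{\left(f \right)} = \frac{1}{-10 + f^{2}}$ ($x{\left(f \right)} = \frac{1}{f^{2} - 10} = \frac{1}{-10 + f^{2}}$)
$h{\left(b \right)} = 106$ ($h{\left(b \right)} = 2 \left(-10\right) \left(18 - 10\right) - -266 = 2 \left(-10\right) 8 + 266 = -160 + 266 = 106$)
$h{\left(60 \right)} + x{\left(27 \right)} = 106 + \frac{1}{-10 + 27^{2}} = 106 + \frac{1}{-10 + 729} = 106 + \frac{1}{719} = \frac{76215}{719}$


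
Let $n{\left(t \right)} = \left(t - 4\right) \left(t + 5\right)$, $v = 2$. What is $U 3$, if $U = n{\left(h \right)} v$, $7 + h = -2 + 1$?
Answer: $216$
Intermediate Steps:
$h = -8$ ($h = -7 + \left(-2 + 1\right) = -7 - 1 = -8$)
$n{\left(t \right)} = \left(-4 + t\right) \left(5 + t\right)$
$U = 72$ ($U = \left(-20 - 8 + \left(-8\right)^{2}\right) 2 = \left(-20 - 8 + 64\right) 2 = 36 \cdot 2 = 72$)
$U 3 = 72 \cdot 3 = 216$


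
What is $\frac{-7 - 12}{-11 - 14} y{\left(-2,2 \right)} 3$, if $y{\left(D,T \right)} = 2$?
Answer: $\frac{114}{25} \approx 4.56$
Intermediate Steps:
$\frac{-7 - 12}{-11 - 14} y{\left(-2,2 \right)} 3 = \frac{-7 - 12}{-11 - 14} \cdot 2 \cdot 3 = - \frac{19}{-25} \cdot 2 \cdot 3 = \left(-19\right) \left(- \frac{1}{25}\right) 2 \cdot 3 = \frac{19}{25} \cdot 2 \cdot 3 = \frac{38}{25} \cdot 3 = \frac{114}{25}$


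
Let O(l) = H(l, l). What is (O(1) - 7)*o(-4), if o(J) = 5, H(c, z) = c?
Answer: -30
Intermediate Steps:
O(l) = l
(O(1) - 7)*o(-4) = (1 - 7)*5 = -6*5 = -30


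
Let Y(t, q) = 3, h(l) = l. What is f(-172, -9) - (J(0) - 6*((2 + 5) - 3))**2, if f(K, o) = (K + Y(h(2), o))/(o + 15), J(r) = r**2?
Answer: -3625/6 ≈ -604.17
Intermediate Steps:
f(K, o) = (3 + K)/(15 + o) (f(K, o) = (K + 3)/(o + 15) = (3 + K)/(15 + o))
f(-172, -9) - (J(0) - 6*((2 + 5) - 3))**2 = (3 - 172)/(15 - 9) - (0**2 - 6*((2 + 5) - 3))**2 = -169/6 - (0 - 6*(7 - 3))**2 = (1/6)*(-169) - (0 - 6*4)**2 = -169/6 - (0 - 24)**2 = -169/6 - 1*(-24)**2 = -169/6 - 1*576 = -169/6 - 576 = -3625/6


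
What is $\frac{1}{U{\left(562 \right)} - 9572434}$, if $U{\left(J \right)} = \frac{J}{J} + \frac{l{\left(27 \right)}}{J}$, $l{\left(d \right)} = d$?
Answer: $- \frac{562}{5379707319} \approx -1.0447 \cdot 10^{-7}$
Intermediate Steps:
$U{\left(J \right)} = 1 + \frac{27}{J}$ ($U{\left(J \right)} = \frac{J}{J} + \frac{27}{J} = 1 + \frac{27}{J}$)
$\frac{1}{U{\left(562 \right)} - 9572434} = \frac{1}{\frac{27 + 562}{562} - 9572434} = \frac{1}{\frac{1}{562} \cdot 589 - 9572434} = \frac{1}{\frac{589}{562} - 9572434} = \frac{1}{- \frac{5379707319}{562}} = - \frac{562}{5379707319}$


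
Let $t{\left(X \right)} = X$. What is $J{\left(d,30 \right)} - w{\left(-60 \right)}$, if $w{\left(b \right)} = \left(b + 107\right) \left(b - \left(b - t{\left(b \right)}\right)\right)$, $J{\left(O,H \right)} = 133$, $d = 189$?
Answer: $2953$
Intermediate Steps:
$w{\left(b \right)} = b \left(107 + b\right)$ ($w{\left(b \right)} = \left(b + 107\right) \left(b + \left(b - b\right)\right) = \left(107 + b\right) \left(b + 0\right) = \left(107 + b\right) b = b \left(107 + b\right)$)
$J{\left(d,30 \right)} - w{\left(-60 \right)} = 133 - - 60 \left(107 - 60\right) = 133 - \left(-60\right) 47 = 133 - -2820 = 133 + 2820 = 2953$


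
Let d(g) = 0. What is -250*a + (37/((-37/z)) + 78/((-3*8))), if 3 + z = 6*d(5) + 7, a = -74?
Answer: 73971/4 ≈ 18493.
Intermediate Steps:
z = 4 (z = -3 + (6*0 + 7) = -3 + (0 + 7) = -3 + 7 = 4)
-250*a + (37/((-37/z)) + 78/((-3*8))) = -250*(-74) + (37/((-37/4)) + 78/((-3*8))) = 18500 + (37/((-37*1/4)) + 78/(-24)) = 18500 + (37/(-37/4) + 78*(-1/24)) = 18500 + (37*(-4/37) - 13/4) = 18500 + (-4 - 13/4) = 18500 - 29/4 = 73971/4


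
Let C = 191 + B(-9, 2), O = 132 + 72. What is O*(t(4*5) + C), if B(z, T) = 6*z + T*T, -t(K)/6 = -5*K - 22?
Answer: 178092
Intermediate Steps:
O = 204
t(K) = 132 + 30*K (t(K) = -6*(-5*K - 22) = -6*(-22 - 5*K) = 132 + 30*K)
B(z, T) = T² + 6*z (B(z, T) = 6*z + T² = T² + 6*z)
C = 141 (C = 191 + (2² + 6*(-9)) = 191 + (4 - 54) = 191 - 50 = 141)
O*(t(4*5) + C) = 204*((132 + 30*(4*5)) + 141) = 204*((132 + 30*20) + 141) = 204*((132 + 600) + 141) = 204*(732 + 141) = 204*873 = 178092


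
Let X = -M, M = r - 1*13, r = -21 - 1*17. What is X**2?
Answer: 2601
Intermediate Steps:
r = -38 (r = -21 - 17 = -38)
M = -51 (M = -38 - 1*13 = -38 - 13 = -51)
X = 51 (X = -1*(-51) = 51)
X**2 = 51**2 = 2601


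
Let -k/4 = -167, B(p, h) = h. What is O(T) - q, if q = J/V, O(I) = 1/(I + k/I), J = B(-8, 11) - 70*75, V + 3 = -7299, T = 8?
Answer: -314711/445422 ≈ -0.70655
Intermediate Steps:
k = 668 (k = -4*(-167) = 668)
V = -7302 (V = -3 - 7299 = -7302)
J = -5239 (J = 11 - 70*75 = 11 - 5250 = -5239)
O(I) = 1/(I + 668/I)
q = 5239/7302 (q = -5239/(-7302) = -5239*(-1/7302) = 5239/7302 ≈ 0.71747)
O(T) - q = 8/(668 + 8²) - 1*5239/7302 = 8/(668 + 64) - 5239/7302 = 8/732 - 5239/7302 = 8*(1/732) - 5239/7302 = 2/183 - 5239/7302 = -314711/445422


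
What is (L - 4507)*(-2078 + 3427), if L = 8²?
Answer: -5993607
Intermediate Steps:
L = 64
(L - 4507)*(-2078 + 3427) = (64 - 4507)*(-2078 + 3427) = -4443*1349 = -5993607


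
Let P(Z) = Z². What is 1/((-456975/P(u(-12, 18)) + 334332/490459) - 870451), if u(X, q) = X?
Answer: -7847344/6855626138557 ≈ -1.1447e-6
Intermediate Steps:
1/((-456975/P(u(-12, 18)) + 334332/490459) - 870451) = 1/((-456975/((-12)²) + 334332/490459) - 870451) = 1/((-456975/144 + 334332*(1/490459)) - 870451) = 1/((-456975*1/144 + 334332/490459) - 870451) = 1/((-50775/16 + 334332/490459) - 870451) = 1/(-24897706413/7847344 - 870451) = 1/(-6855626138557/7847344) = -7847344/6855626138557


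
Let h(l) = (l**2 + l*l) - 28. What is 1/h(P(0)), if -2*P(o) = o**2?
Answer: -1/28 ≈ -0.035714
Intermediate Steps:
P(o) = -o**2/2
h(l) = -28 + 2*l**2 (h(l) = (l**2 + l**2) - 28 = 2*l**2 - 28 = -28 + 2*l**2)
1/h(P(0)) = 1/(-28 + 2*(-1/2*0**2)**2) = 1/(-28 + 2*(-1/2*0)**2) = 1/(-28 + 2*0**2) = 1/(-28 + 2*0) = 1/(-28 + 0) = 1/(-28) = -1/28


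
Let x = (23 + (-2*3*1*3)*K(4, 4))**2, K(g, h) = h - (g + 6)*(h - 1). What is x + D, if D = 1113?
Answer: 242194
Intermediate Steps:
K(g, h) = h - (-1 + h)*(6 + g) (K(g, h) = h - (6 + g)*(-1 + h) = h - (-1 + h)*(6 + g))
x = 241081 (x = (23 + (-2*3*1*3)*(6 + 4 - 5*4 - 1*4*4))**2 = (23 + (-6*3)*(6 + 4 - 20 - 16))**2 = (23 - 2*9*(-26))**2 = (23 - 18*(-26))**2 = (23 + 468)**2 = 491**2 = 241081)
x + D = 241081 + 1113 = 242194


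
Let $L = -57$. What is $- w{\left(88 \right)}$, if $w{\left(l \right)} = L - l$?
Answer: $145$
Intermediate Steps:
$w{\left(l \right)} = -57 - l$
$- w{\left(88 \right)} = - (-57 - 88) = \left(-1\right) \left(-145\right) = 145$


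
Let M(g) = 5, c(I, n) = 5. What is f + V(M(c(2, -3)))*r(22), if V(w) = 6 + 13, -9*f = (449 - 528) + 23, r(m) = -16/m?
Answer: -752/99 ≈ -7.5960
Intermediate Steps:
f = 56/9 (f = -((449 - 528) + 23)/9 = -(-79 + 23)/9 = -⅑*(-56) = 56/9 ≈ 6.2222)
V(w) = 19
f + V(M(c(2, -3)))*r(22) = 56/9 + 19*(-16/22) = 56/9 + 19*(-16*1/22) = 56/9 + 19*(-8/11) = 56/9 - 152/11 = -752/99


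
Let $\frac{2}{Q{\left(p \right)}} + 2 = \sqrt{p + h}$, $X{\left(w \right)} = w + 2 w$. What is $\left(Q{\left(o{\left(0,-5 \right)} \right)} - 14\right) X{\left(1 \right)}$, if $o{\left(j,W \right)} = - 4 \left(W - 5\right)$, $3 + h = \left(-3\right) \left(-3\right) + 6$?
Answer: $- \frac{167}{4} + \frac{\sqrt{13}}{4} \approx -40.849$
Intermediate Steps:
$h = 12$ ($h = -3 + \left(\left(-3\right) \left(-3\right) + 6\right) = -3 + \left(9 + 6\right) = -3 + 15 = 12$)
$X{\left(w \right)} = 3 w$
$o{\left(j,W \right)} = 20 - 4 W$ ($o{\left(j,W \right)} = - 4 \left(-5 + W\right) = 20 - 4 W$)
$Q{\left(p \right)} = \frac{2}{-2 + \sqrt{12 + p}}$ ($Q{\left(p \right)} = \frac{2}{-2 + \sqrt{p + 12}} = \frac{2}{-2 + \sqrt{12 + p}}$)
$\left(Q{\left(o{\left(0,-5 \right)} \right)} - 14\right) X{\left(1 \right)} = \left(\frac{2}{-2 + \sqrt{12 + \left(20 - -20\right)}} - 14\right) 3 \cdot 1 = \left(\frac{2}{-2 + \sqrt{12 + \left(20 + 20\right)}} - 14\right) 3 = \left(\frac{2}{-2 + \sqrt{12 + 40}} - 14\right) 3 = \left(\frac{2}{-2 + \sqrt{52}} - 14\right) 3 = \left(\frac{2}{-2 + 2 \sqrt{13}} - 14\right) 3 = \left(-14 + \frac{2}{-2 + 2 \sqrt{13}}\right) 3 = -42 + \frac{6}{-2 + 2 \sqrt{13}}$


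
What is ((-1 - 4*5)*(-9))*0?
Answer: 0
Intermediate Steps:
((-1 - 4*5)*(-9))*0 = ((-1 - 20)*(-9))*0 = -21*(-9)*0 = 189*0 = 0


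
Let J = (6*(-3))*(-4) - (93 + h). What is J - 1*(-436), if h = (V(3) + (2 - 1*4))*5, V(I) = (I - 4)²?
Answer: 420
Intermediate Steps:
V(I) = (-4 + I)²
h = -5 (h = ((-4 + 3)² + (2 - 1*4))*5 = ((-1)² + (2 - 4))*5 = (1 - 2)*5 = -1*5 = -5)
J = -16 (J = (6*(-3))*(-4) - (93 - 5) = -18*(-4) - 1*88 = 72 - 88 = -16)
J - 1*(-436) = -16 - 1*(-436) = -16 + 436 = 420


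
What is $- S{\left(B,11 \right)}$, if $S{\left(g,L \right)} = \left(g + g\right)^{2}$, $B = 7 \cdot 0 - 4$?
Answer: $-64$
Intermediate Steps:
$B = -4$ ($B = 0 - 4 = -4$)
$S{\left(g,L \right)} = 4 g^{2}$ ($S{\left(g,L \right)} = \left(2 g\right)^{2} = 4 g^{2}$)
$- S{\left(B,11 \right)} = - 4 \left(-4\right)^{2} = - 4 \cdot 16 = \left(-1\right) 64 = -64$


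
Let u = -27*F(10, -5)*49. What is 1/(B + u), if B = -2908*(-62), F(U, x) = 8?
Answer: 1/169712 ≈ 5.8923e-6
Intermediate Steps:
B = 180296
u = -10584 (u = -27*8*49 = -216*49 = -10584)
1/(B + u) = 1/(180296 - 10584) = 1/169712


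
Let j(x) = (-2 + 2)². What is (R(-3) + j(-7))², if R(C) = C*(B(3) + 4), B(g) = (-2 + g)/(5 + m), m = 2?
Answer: 7569/49 ≈ 154.47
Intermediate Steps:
B(g) = -2/7 + g/7 (B(g) = (-2 + g)/(5 + 2) = (-2 + g)/7 = (-2 + g)*(⅐) = -2/7 + g/7)
R(C) = 29*C/7 (R(C) = C*((-2/7 + (⅐)*3) + 4) = C*((-2/7 + 3/7) + 4) = C*(⅐ + 4) = C*(29/7) = 29*C/7)
j(x) = 0 (j(x) = 0² = 0)
(R(-3) + j(-7))² = ((29/7)*(-3) + 0)² = (-87/7 + 0)² = (-87/7)² = 7569/49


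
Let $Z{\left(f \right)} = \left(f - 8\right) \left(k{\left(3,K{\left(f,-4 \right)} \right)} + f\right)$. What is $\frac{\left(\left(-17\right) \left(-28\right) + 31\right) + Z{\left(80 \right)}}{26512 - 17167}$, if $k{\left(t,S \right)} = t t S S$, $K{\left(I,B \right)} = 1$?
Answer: $\frac{461}{623} \approx 0.73997$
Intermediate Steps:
$k{\left(t,S \right)} = S^{2} t^{2}$ ($k{\left(t,S \right)} = t^{2} S S = S t^{2} S = S^{2} t^{2}$)
$Z{\left(f \right)} = \left(-8 + f\right) \left(9 + f\right)$ ($Z{\left(f \right)} = \left(f - 8\right) \left(1^{2} \cdot 3^{2} + f\right) = \left(-8 + f\right) \left(1 \cdot 9 + f\right) = \left(-8 + f\right) \left(9 + f\right)$)
$\frac{\left(\left(-17\right) \left(-28\right) + 31\right) + Z{\left(80 \right)}}{26512 - 17167} = \frac{\left(\left(-17\right) \left(-28\right) + 31\right) + \left(-72 + 80 + 80^{2}\right)}{26512 - 17167} = \frac{\left(476 + 31\right) + \left(-72 + 80 + 6400\right)}{9345} = \left(507 + 6408\right) \frac{1}{9345} = 6915 \cdot \frac{1}{9345} = \frac{461}{623}$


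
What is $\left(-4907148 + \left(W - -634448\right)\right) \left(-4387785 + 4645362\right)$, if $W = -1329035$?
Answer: $-1442878096095$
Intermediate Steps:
$\left(-4907148 + \left(W - -634448\right)\right) \left(-4387785 + 4645362\right) = \left(-4907148 - 694587\right) \left(-4387785 + 4645362\right) = \left(-4907148 + \left(-1329035 + 634448\right)\right) 257577 = \left(-4907148 - 694587\right) 257577 = \left(-5601735\right) 257577 = -1442878096095$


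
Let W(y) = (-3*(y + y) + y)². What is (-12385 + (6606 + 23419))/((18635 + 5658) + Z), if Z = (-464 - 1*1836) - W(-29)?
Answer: 2205/121 ≈ 18.223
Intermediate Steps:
W(y) = 25*y² (W(y) = (-6*y + y)² = (-5*y)² = 25*y²)
Z = -23325 (Z = (-464 - 1*1836) - 25*(-29)² = (-464 - 1836) - 25*841 = -2300 - 1*21025 = -2300 - 21025 = -23325)
(-12385 + (6606 + 23419))/((18635 + 5658) + Z) = (-12385 + (6606 + 23419))/((18635 + 5658) - 23325) = (-12385 + 30025)/(24293 - 23325) = 17640/968 = 17640*(1/968) = 2205/121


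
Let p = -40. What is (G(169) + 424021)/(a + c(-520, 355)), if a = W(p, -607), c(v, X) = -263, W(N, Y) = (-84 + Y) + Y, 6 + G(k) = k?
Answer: -424184/1561 ≈ -271.74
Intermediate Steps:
G(k) = -6 + k
W(N, Y) = -84 + 2*Y
a = -1298 (a = -84 + 2*(-607) = -84 - 1214 = -1298)
(G(169) + 424021)/(a + c(-520, 355)) = ((-6 + 169) + 424021)/(-1298 - 263) = (163 + 424021)/(-1561) = 424184*(-1/1561) = -424184/1561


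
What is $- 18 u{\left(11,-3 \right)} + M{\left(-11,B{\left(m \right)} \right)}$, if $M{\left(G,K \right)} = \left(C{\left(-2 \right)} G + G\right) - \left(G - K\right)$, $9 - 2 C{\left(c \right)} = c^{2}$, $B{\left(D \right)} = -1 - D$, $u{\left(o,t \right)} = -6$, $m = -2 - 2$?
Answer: $\frac{167}{2} \approx 83.5$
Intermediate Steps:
$m = -4$
$C{\left(c \right)} = \frac{9}{2} - \frac{c^{2}}{2}$
$M{\left(G,K \right)} = K + \frac{5 G}{2}$ ($M{\left(G,K \right)} = \left(\left(\frac{9}{2} - \frac{\left(-2\right)^{2}}{2}\right) G + G\right) - \left(G - K\right) = \left(\left(\frac{9}{2} - 2\right) G + G\right) - \left(G - K\right) = \left(\frac{5 G}{2} + G\right) - \left(G - K\right) = \frac{7 G}{2} - \left(G - K\right) = K + \frac{5 G}{2}$)
$- 18 u{\left(11,-3 \right)} + M{\left(-11,B{\left(m \right)} \right)} = \left(-18\right) \left(-6\right) + \left(\left(-1 - -4\right) + \frac{5}{2} \left(-11\right)\right) = 108 + \left(\left(-1 + 4\right) - \frac{55}{2}\right) = 108 + \left(3 - \frac{55}{2}\right) = 108 - \frac{49}{2} = \frac{167}{2}$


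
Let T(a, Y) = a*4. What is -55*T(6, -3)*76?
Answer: -100320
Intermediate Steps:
T(a, Y) = 4*a
-55*T(6, -3)*76 = -220*6*76 = -55*24*76 = -1320*76 = -100320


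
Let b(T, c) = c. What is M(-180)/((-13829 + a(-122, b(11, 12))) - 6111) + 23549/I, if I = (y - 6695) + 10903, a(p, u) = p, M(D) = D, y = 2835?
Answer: 236853889/70648333 ≈ 3.3526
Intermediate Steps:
I = 7043 (I = (2835 - 6695) + 10903 = -3860 + 10903 = 7043)
M(-180)/((-13829 + a(-122, b(11, 12))) - 6111) + 23549/I = -180/((-13829 - 122) - 6111) + 23549/7043 = -180/(-13951 - 6111) + 23549*(1/7043) = -180/(-20062) + 23549/7043 = -180*(-1/20062) + 23549/7043 = 90/10031 + 23549/7043 = 236853889/70648333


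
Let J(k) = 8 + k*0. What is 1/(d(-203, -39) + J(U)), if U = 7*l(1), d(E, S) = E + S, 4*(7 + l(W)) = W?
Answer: -1/234 ≈ -0.0042735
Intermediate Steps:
l(W) = -7 + W/4
U = -189/4 (U = 7*(-7 + (¼)*1) = 7*(-7 + ¼) = 7*(-27/4) = -189/4 ≈ -47.250)
J(k) = 8 (J(k) = 8 + 0 = 8)
1/(d(-203, -39) + J(U)) = 1/((-203 - 39) + 8) = 1/(-242 + 8) = 1/(-234) = -1/234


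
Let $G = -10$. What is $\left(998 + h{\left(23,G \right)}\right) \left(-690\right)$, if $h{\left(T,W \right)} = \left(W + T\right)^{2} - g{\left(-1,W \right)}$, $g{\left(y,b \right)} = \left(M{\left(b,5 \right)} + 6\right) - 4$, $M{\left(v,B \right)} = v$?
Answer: $-810750$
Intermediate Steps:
$g{\left(y,b \right)} = 2 + b$ ($g{\left(y,b \right)} = \left(b + 6\right) - 4 = \left(6 + b\right) - 4 = 2 + b$)
$h{\left(T,W \right)} = -2 + \left(T + W\right)^{2} - W$ ($h{\left(T,W \right)} = \left(W + T\right)^{2} - \left(2 + W\right) = \left(T + W\right)^{2} - \left(2 + W\right) = -2 + \left(T + W\right)^{2} - W$)
$\left(998 + h{\left(23,G \right)}\right) \left(-690\right) = \left(998 - \left(-8 - \left(23 - 10\right)^{2}\right)\right) \left(-690\right) = \left(998 + \left(-2 + 13^{2} + 10\right)\right) \left(-690\right) = \left(998 + \left(-2 + 169 + 10\right)\right) \left(-690\right) = \left(998 + 177\right) \left(-690\right) = 1175 \left(-690\right) = -810750$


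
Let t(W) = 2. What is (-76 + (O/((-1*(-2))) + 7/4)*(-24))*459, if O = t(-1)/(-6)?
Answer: -52326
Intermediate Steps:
O = -⅓ (O = 2/(-6) = 2*(-⅙) = -⅓ ≈ -0.33333)
(-76 + (O/((-1*(-2))) + 7/4)*(-24))*459 = (-76 + (-1/(3*((-1*(-2)))) + 7/4)*(-24))*459 = (-76 + (-⅓/2 + 7*(¼))*(-24))*459 = (-76 + (-⅓*½ + 7/4)*(-24))*459 = (-76 + (-⅙ + 7/4)*(-24))*459 = (-76 + (19/12)*(-24))*459 = (-76 - 38)*459 = -114*459 = -52326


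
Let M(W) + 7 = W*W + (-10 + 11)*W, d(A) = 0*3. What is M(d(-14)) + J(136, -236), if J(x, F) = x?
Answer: 129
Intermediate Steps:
d(A) = 0
M(W) = -7 + W + W² (M(W) = -7 + (W*W + (-10 + 11)*W) = -7 + (W² + 1*W) = -7 + (W² + W) = -7 + (W + W²) = -7 + W + W²)
M(d(-14)) + J(136, -236) = (-7 + 0 + 0²) + 136 = (-7 + 0 + 0) + 136 = -7 + 136 = 129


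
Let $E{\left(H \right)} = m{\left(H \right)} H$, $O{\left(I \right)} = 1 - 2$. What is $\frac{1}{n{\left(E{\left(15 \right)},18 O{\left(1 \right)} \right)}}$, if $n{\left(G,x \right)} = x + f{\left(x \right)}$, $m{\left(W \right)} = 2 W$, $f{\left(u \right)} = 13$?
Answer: $- \frac{1}{5} \approx -0.2$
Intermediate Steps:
$O{\left(I \right)} = -1$ ($O{\left(I \right)} = 1 - 2 = -1$)
$E{\left(H \right)} = 2 H^{2}$ ($E{\left(H \right)} = 2 H H = 2 H^{2}$)
$n{\left(G,x \right)} = 13 + x$ ($n{\left(G,x \right)} = x + 13 = 13 + x$)
$\frac{1}{n{\left(E{\left(15 \right)},18 O{\left(1 \right)} \right)}} = \frac{1}{13 + 18 \left(-1\right)} = \frac{1}{13 - 18} = \frac{1}{-5} = - \frac{1}{5}$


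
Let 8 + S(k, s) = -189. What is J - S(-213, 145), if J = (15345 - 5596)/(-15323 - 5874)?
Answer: 4166060/21197 ≈ 196.54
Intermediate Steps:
S(k, s) = -197 (S(k, s) = -8 - 189 = -197)
J = -9749/21197 (J = 9749/(-21197) = 9749*(-1/21197) = -9749/21197 ≈ -0.45992)
J - S(-213, 145) = -9749/21197 - 1*(-197) = -9749/21197 + 197 = 4166060/21197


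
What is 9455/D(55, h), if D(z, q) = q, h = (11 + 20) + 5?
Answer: 9455/36 ≈ 262.64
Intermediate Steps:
h = 36 (h = 31 + 5 = 36)
9455/D(55, h) = 9455/36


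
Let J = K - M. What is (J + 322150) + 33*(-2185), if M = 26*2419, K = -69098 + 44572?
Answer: 162625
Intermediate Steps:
K = -24526
M = 62894
J = -87420 (J = -24526 - 1*62894 = -24526 - 62894 = -87420)
(J + 322150) + 33*(-2185) = (-87420 + 322150) + 33*(-2185) = 234730 - 72105 = 162625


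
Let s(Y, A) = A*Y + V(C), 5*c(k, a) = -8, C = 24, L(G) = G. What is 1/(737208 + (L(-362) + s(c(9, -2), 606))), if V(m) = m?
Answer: 5/3679502 ≈ 1.3589e-6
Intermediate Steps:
c(k, a) = -8/5 (c(k, a) = (⅕)*(-8) = -8/5)
s(Y, A) = 24 + A*Y (s(Y, A) = A*Y + 24 = 24 + A*Y)
1/(737208 + (L(-362) + s(c(9, -2), 606))) = 1/(737208 + (-362 + (24 + 606*(-8/5)))) = 1/(737208 + (-362 + (24 - 4848/5))) = 1/(737208 + (-362 - 4728/5)) = 1/(737208 - 6538/5) = 1/(3679502/5) = 5/3679502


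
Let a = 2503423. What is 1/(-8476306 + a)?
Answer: -1/5972883 ≈ -1.6742e-7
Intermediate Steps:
1/(-8476306 + a) = 1/(-8476306 + 2503423) = 1/(-5972883) = -1/5972883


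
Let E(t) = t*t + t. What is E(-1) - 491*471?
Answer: -231261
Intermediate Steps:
E(t) = t + t² (E(t) = t² + t = t + t²)
E(-1) - 491*471 = -(1 - 1) - 491*471 = -1*0 - 231261 = 0 - 231261 = -231261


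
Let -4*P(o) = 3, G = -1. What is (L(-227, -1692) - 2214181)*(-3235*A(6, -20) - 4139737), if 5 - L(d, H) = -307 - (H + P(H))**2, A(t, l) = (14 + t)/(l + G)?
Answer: -905577204518249/336 ≈ -2.6952e+12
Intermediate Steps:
P(o) = -3/4 (P(o) = -1/4*3 = -3/4)
A(t, l) = (14 + t)/(-1 + l) (A(t, l) = (14 + t)/(l - 1) = (14 + t)/(-1 + l))
L(d, H) = 312 + (-3/4 + H)**2 (L(d, H) = 5 - (-307 - (H - 3/4)**2) = 5 - (-307 - (-3/4 + H)**2) = 5 + (307 + (-3/4 + H)**2) = 312 + (-3/4 + H)**2)
(L(-227, -1692) - 2214181)*(-3235*A(6, -20) - 4139737) = ((312 + (-3 + 4*(-1692))**2/16) - 2214181)*(-3235*(14 + 6)/(-1 - 20) - 4139737) = ((312 + (-3 - 6768)**2/16) - 2214181)*(-3235*20/(-21) - 4139737) = ((312 + (1/16)*(-6771)**2) - 2214181)*(-(-3235)*20/21 - 4139737) = ((312 + (1/16)*45846441) - 2214181)*(-3235*(-20/21) - 4139737) = ((312 + 45846441/16) - 2214181)*(64700/21 - 4139737) = (45851433/16 - 2214181)*(-86869777/21) = (10424537/16)*(-86869777/21) = -905577204518249/336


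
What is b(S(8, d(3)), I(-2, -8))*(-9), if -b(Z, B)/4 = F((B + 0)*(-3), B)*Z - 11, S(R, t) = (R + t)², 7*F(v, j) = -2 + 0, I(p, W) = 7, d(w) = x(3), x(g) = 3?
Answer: -11484/7 ≈ -1640.6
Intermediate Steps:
d(w) = 3
F(v, j) = -2/7 (F(v, j) = (-2 + 0)/7 = (⅐)*(-2) = -2/7)
b(Z, B) = 44 + 8*Z/7 (b(Z, B) = -4*(-2*Z/7 - 11) = -4*(-11 - 2*Z/7) = 44 + 8*Z/7)
b(S(8, d(3)), I(-2, -8))*(-9) = (44 + 8*(8 + 3)²/7)*(-9) = (44 + (8/7)*11²)*(-9) = (44 + (8/7)*121)*(-9) = (44 + 968/7)*(-9) = (1276/7)*(-9) = -11484/7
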